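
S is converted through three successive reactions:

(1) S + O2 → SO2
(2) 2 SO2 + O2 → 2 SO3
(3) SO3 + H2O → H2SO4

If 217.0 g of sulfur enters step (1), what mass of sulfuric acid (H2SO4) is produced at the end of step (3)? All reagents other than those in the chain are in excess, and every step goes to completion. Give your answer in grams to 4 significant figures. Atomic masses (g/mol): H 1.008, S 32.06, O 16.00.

663.8 g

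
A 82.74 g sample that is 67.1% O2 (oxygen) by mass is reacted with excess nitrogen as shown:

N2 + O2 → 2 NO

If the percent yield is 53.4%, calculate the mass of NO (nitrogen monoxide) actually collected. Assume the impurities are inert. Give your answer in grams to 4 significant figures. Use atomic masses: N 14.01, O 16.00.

Pure O2 available = 82.74 g × 0.671 = 55.519 g.
M(O2) = 2(16.00) = 32.00 g/mol.
M(NO) = 14.01 + 16.00 = 30.01 g/mol.
n(O2) = 55.519 g / 32.00 g/mol = 1.7350 mol.
From the equation the O2:NO mole ratio is 1:2, so n(NO) = 1.7350 × 2/1 = 3.4699 mol.
Mass of NO = 3.4699 mol × 30.01 g/mol = 104.13 g.
Actual mass collected = 104.13 g × 0.534 = 55.606 g.

55.61 g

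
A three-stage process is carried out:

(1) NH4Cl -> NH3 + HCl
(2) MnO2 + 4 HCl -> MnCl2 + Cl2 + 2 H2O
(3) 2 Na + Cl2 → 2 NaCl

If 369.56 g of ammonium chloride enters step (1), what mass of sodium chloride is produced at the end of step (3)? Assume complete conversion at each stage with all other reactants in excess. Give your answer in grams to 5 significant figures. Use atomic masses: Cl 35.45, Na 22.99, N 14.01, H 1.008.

201.87 g

M(NH4Cl) = 14.01 + 4(1.008) + 35.45 = 53.492 g/mol.
M(NaCl) = 22.99 + 35.45 = 58.44 g/mol.
n(NH4Cl) = 369.56 / 53.492 = 6.90870 mol.
Reaction (1): NH4Cl→HCl ratio 1:1 ⇒ n(HCl) = 6.90870 mol.
Reaction (2): HCl→Cl2 ratio 4:1 ⇒ n(Cl2) = 1.72717 mol.
Reaction (3): Cl2→NaCl ratio 1:2 ⇒ n(NaCl) = 3.45435 mol.
Mass of NaCl = 3.45435 × 58.44 = 201.872 g.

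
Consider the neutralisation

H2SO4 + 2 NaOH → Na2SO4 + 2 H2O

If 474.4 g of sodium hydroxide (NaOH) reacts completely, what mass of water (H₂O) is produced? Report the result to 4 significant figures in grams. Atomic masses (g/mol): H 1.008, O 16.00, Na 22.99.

M(NaOH) = 22.99 + 16.00 + 1.008 = 39.998 g/mol.
M(H2O) = 2(1.008) + 16.00 = 18.016 g/mol.
n(NaOH) = 474.40 g / 39.998 g/mol = 11.861 mol.
From the equation the NaOH:H2O mole ratio is 2:2, so n(H2O) = 11.861 × 2/2 = 11.861 mol.
Mass of H2O = 11.861 mol × 18.016 g/mol = 213.68 g.

213.7 g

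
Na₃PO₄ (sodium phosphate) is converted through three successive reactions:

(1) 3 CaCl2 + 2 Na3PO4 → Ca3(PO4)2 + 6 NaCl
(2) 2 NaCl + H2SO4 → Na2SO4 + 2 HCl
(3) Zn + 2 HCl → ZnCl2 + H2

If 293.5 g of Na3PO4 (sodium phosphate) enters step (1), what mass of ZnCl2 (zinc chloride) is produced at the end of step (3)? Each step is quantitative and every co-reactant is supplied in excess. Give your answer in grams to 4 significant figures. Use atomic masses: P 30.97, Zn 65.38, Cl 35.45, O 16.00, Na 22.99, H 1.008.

366.0 g

M(Na3PO4) = 3(22.99) + 30.97 + 4(16.00) = 163.94 g/mol.
M(ZnCl2) = 65.38 + 2(35.45) = 136.28 g/mol.
n(Na3PO4) = 293.5 / 163.94 = 1.7903 mol.
Reaction (1): Na3PO4→NaCl ratio 2:6 ⇒ n(NaCl) = 5.3709 mol.
Reaction (2): NaCl→HCl ratio 2:2 ⇒ n(HCl) = 5.3709 mol.
Reaction (3): HCl→ZnCl2 ratio 2:1 ⇒ n(ZnCl2) = 2.6854 mol.
Mass of ZnCl2 = 2.6854 × 136.28 = 365.97 g.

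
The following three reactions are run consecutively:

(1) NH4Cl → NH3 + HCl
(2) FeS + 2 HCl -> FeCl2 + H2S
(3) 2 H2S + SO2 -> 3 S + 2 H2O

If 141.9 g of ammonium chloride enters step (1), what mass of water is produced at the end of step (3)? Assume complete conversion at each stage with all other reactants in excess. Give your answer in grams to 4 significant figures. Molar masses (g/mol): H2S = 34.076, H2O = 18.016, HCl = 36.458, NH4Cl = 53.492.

n(NH4Cl) = 141.9 / 53.492 = 2.6527 mol.
Reaction (1): NH4Cl→HCl ratio 1:1 ⇒ n(HCl) = 2.6527 mol.
Reaction (2): HCl→H2S ratio 2:1 ⇒ n(H2S) = 1.3264 mol.
Reaction (3): H2S→H2O ratio 2:2 ⇒ n(H2O) = 1.3264 mol.
Mass of H2O = 1.3264 × 18.016 = 23.896 g.

23.90 g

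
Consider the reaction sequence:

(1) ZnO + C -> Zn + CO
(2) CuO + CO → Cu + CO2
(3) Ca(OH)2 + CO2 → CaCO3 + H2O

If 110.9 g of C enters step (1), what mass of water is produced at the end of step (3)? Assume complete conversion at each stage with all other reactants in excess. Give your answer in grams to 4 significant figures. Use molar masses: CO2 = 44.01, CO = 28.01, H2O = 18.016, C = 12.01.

166.4 g

n(C) = 110.9 / 12.01 = 9.2340 mol.
Reaction (1): C→CO ratio 1:1 ⇒ n(CO) = 9.2340 mol.
Reaction (2): CO→CO2 ratio 1:1 ⇒ n(CO2) = 9.2340 mol.
Reaction (3): CO2→H2O ratio 1:1 ⇒ n(H2O) = 9.2340 mol.
Mass of H2O = 9.2340 × 18.016 = 166.36 g.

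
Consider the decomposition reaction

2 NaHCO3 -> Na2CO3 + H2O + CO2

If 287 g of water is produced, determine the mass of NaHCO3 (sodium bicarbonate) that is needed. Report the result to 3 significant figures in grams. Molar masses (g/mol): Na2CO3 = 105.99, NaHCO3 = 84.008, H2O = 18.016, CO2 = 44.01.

n(H2O) = 287.0 g / 18.016 g/mol = 15.93 mol.
From the equation the H2O:NaHCO3 mole ratio is 1:2, so n(NaHCO3) = 15.93 × 2/1 = 31.86 mol.
Mass of NaHCO3 = 31.86 mol × 84.008 g/mol = 2677 g.

2680 g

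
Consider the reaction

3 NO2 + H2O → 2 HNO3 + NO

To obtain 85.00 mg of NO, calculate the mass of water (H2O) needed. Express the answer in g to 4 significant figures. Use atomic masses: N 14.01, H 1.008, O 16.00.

0.05103 g

M(NO) = 14.01 + 16.00 = 30.01 g/mol.
M(H2O) = 2(1.008) + 16.00 = 18.016 g/mol.
Convert: 85.00 mg = 0.085000 g.
n(NO) = 0.085000 g / 30.01 g/mol = 0.0028324 mol.
From the equation the NO:H2O mole ratio is 1:1, so n(H2O) = 0.0028324 × 1/1 = 0.0028324 mol.
Mass of H2O = 0.0028324 mol × 18.016 g/mol = 0.051028 g.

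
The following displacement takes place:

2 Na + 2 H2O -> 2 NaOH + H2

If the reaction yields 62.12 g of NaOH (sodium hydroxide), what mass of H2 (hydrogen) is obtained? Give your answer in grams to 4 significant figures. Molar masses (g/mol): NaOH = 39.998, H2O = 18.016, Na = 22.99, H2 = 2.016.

n(NaOH) = 62.120 g / 39.998 g/mol = 1.5531 mol.
From the equation the NaOH:H2 mole ratio is 2:1, so n(H2) = 1.5531 × 1/2 = 0.77654 mol.
Mass of H2 = 0.77654 mol × 2.016 g/mol = 1.5655 g.

1.566 g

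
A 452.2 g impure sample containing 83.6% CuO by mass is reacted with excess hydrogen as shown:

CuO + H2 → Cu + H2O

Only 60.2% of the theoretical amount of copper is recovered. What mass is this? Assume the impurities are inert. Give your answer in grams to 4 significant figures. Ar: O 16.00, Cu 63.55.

Pure CuO available = 452.2 g × 0.836 = 378.04 g.
M(CuO) = 63.55 + 16.00 = 79.55 g/mol.
M(Cu) = 63.55 g/mol.
n(CuO) = 378.04 g / 79.55 g/mol = 4.7522 mol.
From the equation the CuO:Cu mole ratio is 1:1, so n(Cu) = 4.7522 × 1/1 = 4.7522 mol.
Mass of Cu = 4.7522 mol × 63.55 g/mol = 302.00 g.
Actual mass collected = 302.00 g × 0.602 = 181.81 g.

181.8 g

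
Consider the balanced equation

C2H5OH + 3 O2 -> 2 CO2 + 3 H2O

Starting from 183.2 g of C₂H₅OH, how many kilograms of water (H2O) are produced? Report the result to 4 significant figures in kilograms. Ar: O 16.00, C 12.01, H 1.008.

0.2149 kg

M(C2H5OH) = 2(12.01) + 6(1.008) + 16.00 = 46.068 g/mol.
M(H2O) = 2(1.008) + 16.00 = 18.016 g/mol.
n(C2H5OH) = 183.20 g / 46.068 g/mol = 3.9767 mol.
From the equation the C2H5OH:H2O mole ratio is 1:3, so n(H2O) = 3.9767 × 3/1 = 11.930 mol.
Mass of H2O = 11.930 mol × 18.016 g/mol = 214.93 g.
Converting to kg: 214.93 g = 0.2149 kg.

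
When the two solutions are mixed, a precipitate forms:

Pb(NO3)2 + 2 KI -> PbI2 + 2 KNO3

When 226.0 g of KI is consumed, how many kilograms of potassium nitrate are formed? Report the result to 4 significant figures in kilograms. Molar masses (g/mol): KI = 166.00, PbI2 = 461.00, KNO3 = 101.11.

0.1377 kg

n(KI) = 226.00 g / 166.00 g/mol = 1.3614 mol.
From the equation the KI:KNO3 mole ratio is 2:2, so n(KNO3) = 1.3614 × 2/2 = 1.3614 mol.
Mass of KNO3 = 1.3614 mol × 101.11 g/mol = 137.66 g.
Converting to kg: 137.66 g = 0.1377 kg.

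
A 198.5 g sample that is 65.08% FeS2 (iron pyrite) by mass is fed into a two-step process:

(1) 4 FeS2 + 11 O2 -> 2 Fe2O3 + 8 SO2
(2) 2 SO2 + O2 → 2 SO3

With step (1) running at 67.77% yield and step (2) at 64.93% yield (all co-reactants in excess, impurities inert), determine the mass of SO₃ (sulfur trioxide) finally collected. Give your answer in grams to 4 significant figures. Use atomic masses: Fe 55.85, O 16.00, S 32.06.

75.87 g

Pure FeS2 = 198.5 × 0.6508 = 129.18 g.
M(FeS2) = 55.85 + 2(32.06) = 119.97 g/mol.
M(SO3) = 32.06 + 3(16.00) = 80.06 g/mol.
n(FeS2) = 129.18 / 119.97 = 1.0768 mol.
Step 1 (FeS2:SO2 = 4:8): theoretical n(SO2) = 2.1536 mol; at 67.77% yield, n(SO2) = 1.4595 mol.
Step 2 (SO2:SO3 = 2:2): theoretical n(SO3) = 1.4595 mol, so theoretical mass = 1.4595 × 80.06 = 116.85 g.
At 64.93% yield, actual mass of SO3 = 116.85 × 0.6493 = 75.869 g.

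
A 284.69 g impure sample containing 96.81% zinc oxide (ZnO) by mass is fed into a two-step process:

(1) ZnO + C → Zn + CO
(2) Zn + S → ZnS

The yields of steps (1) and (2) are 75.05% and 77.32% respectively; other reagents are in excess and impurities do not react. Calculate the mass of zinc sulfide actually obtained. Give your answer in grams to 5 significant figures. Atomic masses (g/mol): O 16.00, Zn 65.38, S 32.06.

Pure ZnO = 284.69 × 0.9681 = 275.608 g.
M(ZnO) = 65.38 + 16.00 = 81.38 g/mol.
M(ZnS) = 65.38 + 32.06 = 97.44 g/mol.
n(ZnO) = 275.608 / 81.38 = 3.38668 mol.
Step 1 (ZnO:Zn = 1:1): theoretical n(Zn) = 3.38668 mol; at 75.05% yield, n(Zn) = 2.54171 mol.
Step 2 (Zn:ZnS = 1:1): theoretical n(ZnS) = 2.54171 mol, so theoretical mass = 2.54171 × 97.44 = 247.664 g.
At 77.32% yield, actual mass of ZnS = 247.664 × 0.7732 = 191.494 g.

191.49 g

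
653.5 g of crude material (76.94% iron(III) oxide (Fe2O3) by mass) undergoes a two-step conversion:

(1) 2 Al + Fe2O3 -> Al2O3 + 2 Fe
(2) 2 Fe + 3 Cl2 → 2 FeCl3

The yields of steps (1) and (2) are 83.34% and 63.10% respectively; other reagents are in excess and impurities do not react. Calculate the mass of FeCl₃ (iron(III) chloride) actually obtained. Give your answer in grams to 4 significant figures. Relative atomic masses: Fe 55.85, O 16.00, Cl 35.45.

537.1 g

Pure Fe2O3 = 653.5 × 0.7694 = 502.80 g.
M(Fe2O3) = 2(55.85) + 3(16.00) = 159.70 g/mol.
M(FeCl3) = 55.85 + 3(35.45) = 162.20 g/mol.
n(Fe2O3) = 502.80 / 159.70 = 3.1484 mol.
Step 1 (Fe2O3:Fe = 1:2): theoretical n(Fe) = 6.2968 mol; at 83.34% yield, n(Fe) = 5.2478 mol.
Step 2 (Fe:FeCl3 = 2:2): theoretical n(FeCl3) = 5.2478 mol, so theoretical mass = 5.2478 × 162.20 = 851.19 g.
At 63.10% yield, actual mass of FeCl3 = 851.19 × 0.6310 = 537.10 g.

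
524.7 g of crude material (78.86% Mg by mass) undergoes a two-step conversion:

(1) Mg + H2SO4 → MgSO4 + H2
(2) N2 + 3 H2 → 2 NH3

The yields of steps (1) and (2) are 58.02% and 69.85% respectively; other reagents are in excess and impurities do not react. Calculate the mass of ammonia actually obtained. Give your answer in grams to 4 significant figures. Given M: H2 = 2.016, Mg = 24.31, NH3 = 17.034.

Pure Mg = 524.7 × 0.7886 = 413.78 g.
n(Mg) = 413.78 / 24.31 = 17.021 mol.
Step 1 (Mg:H2 = 1:1): theoretical n(H2) = 17.021 mol; at 58.02% yield, n(H2) = 9.8755 mol.
Step 2 (H2:NH3 = 3:2): theoretical n(NH3) = 6.5837 mol, so theoretical mass = 6.5837 × 17.034 = 112.15 g.
At 69.85% yield, actual mass of NH3 = 112.15 × 0.6985 = 78.334 g.

78.33 g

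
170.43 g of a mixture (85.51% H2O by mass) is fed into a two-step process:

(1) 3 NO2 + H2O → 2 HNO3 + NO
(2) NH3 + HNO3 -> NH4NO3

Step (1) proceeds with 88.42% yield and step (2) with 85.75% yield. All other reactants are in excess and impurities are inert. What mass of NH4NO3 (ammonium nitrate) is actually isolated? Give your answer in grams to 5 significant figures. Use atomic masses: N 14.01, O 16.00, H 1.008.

Pure H2O = 170.43 × 0.8551 = 145.735 g.
M(H2O) = 2(1.008) + 16.00 = 18.016 g/mol.
M(NH4NO3) = 2(14.01) + 4(1.008) + 3(16.00) = 80.052 g/mol.
n(H2O) = 145.735 / 18.016 = 8.08918 mol.
Step 1 (H2O:HNO3 = 1:2): theoretical n(HNO3) = 16.1784 mol; at 88.42% yield, n(HNO3) = 14.3049 mol.
Step 2 (HNO3:NH4NO3 = 1:1): theoretical n(NH4NO3) = 14.3049 mol, so theoretical mass = 14.3049 × 80.052 = 1145.14 g.
At 85.75% yield, actual mass of NH4NO3 = 1145.14 × 0.8575 = 981.955 g.

981.95 g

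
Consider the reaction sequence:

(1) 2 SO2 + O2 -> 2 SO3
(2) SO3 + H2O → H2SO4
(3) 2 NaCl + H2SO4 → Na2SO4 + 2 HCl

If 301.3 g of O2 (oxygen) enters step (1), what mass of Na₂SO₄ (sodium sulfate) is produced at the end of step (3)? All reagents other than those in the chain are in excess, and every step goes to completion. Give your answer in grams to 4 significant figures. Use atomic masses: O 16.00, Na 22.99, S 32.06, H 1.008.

2675 g

M(O2) = 2(16.00) = 32.00 g/mol.
M(Na2SO4) = 2(22.99) + 32.06 + 4(16.00) = 142.04 g/mol.
n(O2) = 301.3 / 32.00 = 9.4156 mol.
Reaction (1): O2→SO3 ratio 1:2 ⇒ n(SO3) = 18.831 mol.
Reaction (2): SO3→H2SO4 ratio 1:1 ⇒ n(H2SO4) = 18.831 mol.
Reaction (3): H2SO4→Na2SO4 ratio 1:1 ⇒ n(Na2SO4) = 18.831 mol.
Mass of Na2SO4 = 18.831 × 142.04 = 2674.8 g.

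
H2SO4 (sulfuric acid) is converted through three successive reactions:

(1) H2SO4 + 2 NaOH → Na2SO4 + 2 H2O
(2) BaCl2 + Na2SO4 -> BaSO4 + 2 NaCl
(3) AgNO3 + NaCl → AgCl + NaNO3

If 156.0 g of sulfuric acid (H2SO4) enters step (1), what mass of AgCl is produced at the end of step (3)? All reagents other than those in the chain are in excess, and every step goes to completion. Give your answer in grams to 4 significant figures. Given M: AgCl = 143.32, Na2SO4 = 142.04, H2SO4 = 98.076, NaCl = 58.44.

n(H2SO4) = 156.0 / 98.076 = 1.5906 mol.
Reaction (1): H2SO4→Na2SO4 ratio 1:1 ⇒ n(Na2SO4) = 1.5906 mol.
Reaction (2): Na2SO4→NaCl ratio 1:2 ⇒ n(NaCl) = 3.1812 mol.
Reaction (3): NaCl→AgCl ratio 1:1 ⇒ n(AgCl) = 3.1812 mol.
Mass of AgCl = 3.1812 × 143.32 = 455.93 g.

455.9 g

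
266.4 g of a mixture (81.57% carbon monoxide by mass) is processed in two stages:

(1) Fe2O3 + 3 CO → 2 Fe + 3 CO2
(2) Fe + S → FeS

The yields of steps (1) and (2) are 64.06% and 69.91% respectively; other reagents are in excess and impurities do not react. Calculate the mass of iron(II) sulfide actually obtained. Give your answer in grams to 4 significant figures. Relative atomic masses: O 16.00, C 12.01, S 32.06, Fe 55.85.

Pure CO = 266.4 × 0.8157 = 217.30 g.
M(CO) = 12.01 + 16.00 = 28.01 g/mol.
M(FeS) = 55.85 + 32.06 = 87.91 g/mol.
n(CO) = 217.30 / 28.01 = 7.7580 mol.
Step 1 (CO:Fe = 3:2): theoretical n(Fe) = 5.1720 mol; at 64.06% yield, n(Fe) = 3.3132 mol.
Step 2 (Fe:FeS = 1:1): theoretical n(FeS) = 3.3132 mol, so theoretical mass = 3.3132 × 87.91 = 291.26 g.
At 69.91% yield, actual mass of FeS = 291.26 × 0.6991 = 203.62 g.

203.6 g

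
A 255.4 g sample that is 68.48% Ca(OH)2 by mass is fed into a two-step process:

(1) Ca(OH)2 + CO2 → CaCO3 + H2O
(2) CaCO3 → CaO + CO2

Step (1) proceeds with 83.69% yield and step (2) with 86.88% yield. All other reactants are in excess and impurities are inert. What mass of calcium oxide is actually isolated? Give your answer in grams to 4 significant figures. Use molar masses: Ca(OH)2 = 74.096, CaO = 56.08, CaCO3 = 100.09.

Pure Ca(OH)2 = 255.4 × 0.6848 = 174.90 g.
n(Ca(OH)2) = 174.90 / 74.096 = 2.3604 mol.
Step 1 (Ca(OH)2:CaCO3 = 1:1): theoretical n(CaCO3) = 2.3604 mol; at 83.69% yield, n(CaCO3) = 1.9754 mol.
Step 2 (CaCO3:CaO = 1:1): theoretical n(CaO) = 1.9754 mol, so theoretical mass = 1.9754 × 56.08 = 110.78 g.
At 86.88% yield, actual mass of CaO = 110.78 × 0.8688 = 96.248 g.

96.25 g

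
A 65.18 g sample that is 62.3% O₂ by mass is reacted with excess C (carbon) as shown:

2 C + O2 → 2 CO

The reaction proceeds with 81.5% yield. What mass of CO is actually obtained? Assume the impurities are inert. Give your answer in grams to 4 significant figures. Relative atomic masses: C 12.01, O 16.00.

57.94 g

Pure O2 available = 65.18 g × 0.623 = 40.607 g.
M(O2) = 2(16.00) = 32.00 g/mol.
M(CO) = 12.01 + 16.00 = 28.01 g/mol.
n(O2) = 40.607 g / 32.00 g/mol = 1.2690 mol.
From the equation the O2:CO mole ratio is 1:2, so n(CO) = 1.2690 × 2/1 = 2.5379 mol.
Mass of CO = 2.5379 mol × 28.01 g/mol = 71.088 g.
Actual mass collected = 71.088 g × 0.815 = 57.937 g.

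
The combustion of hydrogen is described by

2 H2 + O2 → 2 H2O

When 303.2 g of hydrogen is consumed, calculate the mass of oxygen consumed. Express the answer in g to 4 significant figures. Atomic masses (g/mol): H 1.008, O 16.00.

M(H2) = 2(1.008) = 2.016 g/mol.
M(O2) = 2(16.00) = 32.00 g/mol.
n(H2) = 303.20 g / 2.016 g/mol = 150.40 mol.
From the equation the H2:O2 mole ratio is 2:1, so n(O2) = 150.40 × 1/2 = 75.198 mol.
Mass of O2 = 75.198 mol × 32.00 g/mol = 2406.3 g.

2406 g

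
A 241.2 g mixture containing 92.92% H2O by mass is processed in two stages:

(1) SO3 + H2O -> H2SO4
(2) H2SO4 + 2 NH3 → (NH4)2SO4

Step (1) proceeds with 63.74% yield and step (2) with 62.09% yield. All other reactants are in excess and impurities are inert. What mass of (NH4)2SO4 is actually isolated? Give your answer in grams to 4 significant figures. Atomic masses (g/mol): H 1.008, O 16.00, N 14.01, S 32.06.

Pure H2O = 241.2 × 0.9292 = 224.12 g.
M(H2O) = 2(1.008) + 16.00 = 18.016 g/mol.
M((NH4)2SO4) = 2(14.01) + 8(1.008) + 32.06 + 4(16.00) = 132.144 g/mol.
n(H2O) = 224.12 / 18.016 = 12.440 mol.
Step 1 (H2O:H2SO4 = 1:1): theoretical n(H2SO4) = 12.440 mol; at 63.74% yield, n(H2SO4) = 7.9294 mol.
Step 2 (H2SO4:(NH4)2SO4 = 1:1): theoretical n((NH4)2SO4) = 7.9294 mol, so theoretical mass = 7.9294 × 132.144 = 1047.8 g.
At 62.09% yield, actual mass of (NH4)2SO4 = 1047.8 × 0.6209 = 650.59 g.

650.6 g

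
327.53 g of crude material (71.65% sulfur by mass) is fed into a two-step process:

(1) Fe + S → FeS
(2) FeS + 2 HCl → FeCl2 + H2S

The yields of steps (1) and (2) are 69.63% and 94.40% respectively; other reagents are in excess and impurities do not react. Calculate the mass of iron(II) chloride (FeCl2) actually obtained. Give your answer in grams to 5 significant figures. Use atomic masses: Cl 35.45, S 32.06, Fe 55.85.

Pure S = 327.53 × 0.7165 = 234.675 g.
M(S) = 32.06 g/mol.
M(FeCl2) = 55.85 + 2(35.45) = 126.75 g/mol.
n(S) = 234.675 / 32.06 = 7.31988 mol.
Step 1 (S:FeS = 1:1): theoretical n(FeS) = 7.31988 mol; at 69.63% yield, n(FeS) = 5.09683 mol.
Step 2 (FeS:FeCl2 = 1:1): theoretical n(FeCl2) = 5.09683 mol, so theoretical mass = 5.09683 × 126.75 = 646.023 g.
At 94.40% yield, actual mass of FeCl2 = 646.023 × 0.9440 = 609.846 g.

609.85 g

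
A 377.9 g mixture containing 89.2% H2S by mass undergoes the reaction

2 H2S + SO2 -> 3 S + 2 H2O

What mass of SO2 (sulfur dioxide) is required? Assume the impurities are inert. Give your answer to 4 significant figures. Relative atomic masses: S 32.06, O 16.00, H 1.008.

Mass of pure H2S = 377.9 g × 0.892 = 337.09 g.
M(H2S) = 2(1.008) + 32.06 = 34.076 g/mol.
M(SO2) = 32.06 + 2(16.00) = 64.06 g/mol.
n(H2S) = 337.09 g / 34.076 g/mol = 9.8922 mol.
From the equation the H2S:SO2 mole ratio is 2:1, so n(SO2) = 9.8922 × 1/2 = 4.9461 mol.
Mass of SO2 = 4.9461 mol × 64.06 g/mol = 316.85 g.

316.8 g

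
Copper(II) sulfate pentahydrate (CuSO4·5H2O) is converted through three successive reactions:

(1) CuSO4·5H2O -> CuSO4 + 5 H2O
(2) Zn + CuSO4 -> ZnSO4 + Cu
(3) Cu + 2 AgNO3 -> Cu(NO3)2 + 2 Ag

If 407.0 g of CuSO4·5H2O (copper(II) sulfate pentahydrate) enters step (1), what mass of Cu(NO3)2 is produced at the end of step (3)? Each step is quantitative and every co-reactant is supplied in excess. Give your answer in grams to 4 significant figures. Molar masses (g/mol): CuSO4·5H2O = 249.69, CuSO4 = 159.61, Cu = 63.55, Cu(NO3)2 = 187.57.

n(CuSO4·5H2O) = 407.0 / 249.69 = 1.6300 mol.
Reaction (1): CuSO4·5H2O→CuSO4 ratio 1:1 ⇒ n(CuSO4) = 1.6300 mol.
Reaction (2): CuSO4→Cu ratio 1:1 ⇒ n(Cu) = 1.6300 mol.
Reaction (3): Cu→Cu(NO3)2 ratio 1:1 ⇒ n(Cu(NO3)2) = 1.6300 mol.
Mass of Cu(NO3)2 = 1.6300 × 187.57 = 305.74 g.

305.7 g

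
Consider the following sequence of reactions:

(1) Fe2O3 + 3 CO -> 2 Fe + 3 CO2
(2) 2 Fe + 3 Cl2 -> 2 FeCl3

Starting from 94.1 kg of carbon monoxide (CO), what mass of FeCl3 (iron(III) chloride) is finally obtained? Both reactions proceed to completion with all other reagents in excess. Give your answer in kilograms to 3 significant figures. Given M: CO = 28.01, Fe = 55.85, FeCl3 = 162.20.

363 kg

94.1 kg = 94100 g.
n(CO) = 94100 / 28.01 = 3360 mol.
Step 1 gives a 3:2 ratio of CO to Fe, so n(Fe) = 2240 mol.
In step 2 the Fe:FeCl3 ratio is 2:2, so n(FeCl3) = 2240 mol.
Mass of FeCl3 = 2240 × 162.20 = 363300 g = 363 kg.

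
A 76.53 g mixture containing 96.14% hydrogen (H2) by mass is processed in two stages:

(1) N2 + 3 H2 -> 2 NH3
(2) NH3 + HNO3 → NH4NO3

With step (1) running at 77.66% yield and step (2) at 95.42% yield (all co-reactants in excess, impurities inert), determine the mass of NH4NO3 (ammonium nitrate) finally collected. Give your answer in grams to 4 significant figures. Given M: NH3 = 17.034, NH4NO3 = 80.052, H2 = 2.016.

1443 g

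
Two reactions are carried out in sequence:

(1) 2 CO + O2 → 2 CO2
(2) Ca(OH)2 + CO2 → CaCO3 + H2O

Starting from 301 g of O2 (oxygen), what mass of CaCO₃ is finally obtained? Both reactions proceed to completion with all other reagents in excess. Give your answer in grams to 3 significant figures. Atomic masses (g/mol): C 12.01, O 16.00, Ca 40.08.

1880 g

M(O2) = 2(16.00) = 32.00 g/mol.
M(CaCO3) = 40.08 + 12.01 + 3(16.00) = 100.09 g/mol.
n(O2) = 301.0 / 32.00 = 9.406 mol.
Step 1 gives a 1:2 ratio of O2 to CO2, so n(CO2) = 18.81 mol.
In step 2 the CO2:CaCO3 ratio is 1:1, so n(CaCO3) = 18.81 mol.
Mass of CaCO3 = 18.81 × 100.09 = 1883 g.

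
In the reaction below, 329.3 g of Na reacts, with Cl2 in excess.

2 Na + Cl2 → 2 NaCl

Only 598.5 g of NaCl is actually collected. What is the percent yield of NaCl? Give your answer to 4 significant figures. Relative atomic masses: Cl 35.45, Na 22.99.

71.50 %

M(Na) = 22.99 g/mol.
M(NaCl) = 22.99 + 35.45 = 58.44 g/mol.
n(Na) = 329.30 g / 22.99 g/mol = 14.324 mol.
From the equation the Na:NaCl mole ratio is 2:2, so n(NaCl) = 14.324 × 2/2 = 14.324 mol.
Mass of NaCl = 14.324 mol × 58.44 g/mol = 837.07 g.
This is the theoretical yield. Percent yield = 598.5 g / 837.07 g × 100% = 71.499%.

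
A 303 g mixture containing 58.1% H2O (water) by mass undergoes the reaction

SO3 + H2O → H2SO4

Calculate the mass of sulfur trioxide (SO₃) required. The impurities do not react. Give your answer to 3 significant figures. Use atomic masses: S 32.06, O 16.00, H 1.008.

Mass of pure H2O = 303 g × 0.581 = 176.0 g.
M(H2O) = 2(1.008) + 16.00 = 18.016 g/mol.
M(SO3) = 32.06 + 3(16.00) = 80.06 g/mol.
n(H2O) = 176.0 g / 18.016 g/mol = 9.771 mol.
From the equation the H2O:SO3 mole ratio is 1:1, so n(SO3) = 9.771 × 1/1 = 9.771 mol.
Mass of SO3 = 9.771 mol × 80.06 g/mol = 782.3 g.

782 g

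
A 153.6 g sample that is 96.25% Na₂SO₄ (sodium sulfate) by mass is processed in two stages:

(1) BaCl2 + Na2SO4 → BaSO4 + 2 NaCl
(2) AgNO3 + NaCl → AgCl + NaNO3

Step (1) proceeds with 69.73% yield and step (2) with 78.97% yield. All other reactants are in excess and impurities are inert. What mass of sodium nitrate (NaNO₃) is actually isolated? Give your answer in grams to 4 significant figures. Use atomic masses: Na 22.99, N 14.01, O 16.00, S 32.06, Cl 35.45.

Pure Na2SO4 = 153.6 × 0.9625 = 147.84 g.
M(Na2SO4) = 2(22.99) + 32.06 + 4(16.00) = 142.04 g/mol.
M(NaNO3) = 22.99 + 14.01 + 3(16.00) = 85.00 g/mol.
n(Na2SO4) = 147.84 / 142.04 = 1.0408 mol.
Step 1 (Na2SO4:NaCl = 1:2): theoretical n(NaCl) = 2.0817 mol; at 69.73% yield, n(NaCl) = 1.4515 mol.
Step 2 (NaCl:NaNO3 = 1:1): theoretical n(NaNO3) = 1.4515 mol, so theoretical mass = 1.4515 × 85.00 = 123.38 g.
At 78.97% yield, actual mass of NaNO3 = 123.38 × 0.7897 = 97.434 g.

97.43 g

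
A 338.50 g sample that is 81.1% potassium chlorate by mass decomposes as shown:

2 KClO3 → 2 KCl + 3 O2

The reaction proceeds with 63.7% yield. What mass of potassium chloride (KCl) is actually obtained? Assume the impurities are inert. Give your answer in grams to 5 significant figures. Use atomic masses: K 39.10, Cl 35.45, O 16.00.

106.38 g

Pure KClO3 available = 338.50 g × 0.811 = 274.524 g.
M(KClO3) = 39.10 + 35.45 + 3(16.00) = 122.55 g/mol.
M(KCl) = 39.10 + 35.45 = 74.55 g/mol.
n(KClO3) = 274.524 g / 122.55 g/mol = 2.24009 mol.
From the equation the KClO3:KCl mole ratio is 2:2, so n(KCl) = 2.24009 × 2/2 = 2.24009 mol.
Mass of KCl = 2.24009 mol × 74.55 g/mol = 166.999 g.
Actual mass collected = 166.999 g × 0.637 = 106.378 g.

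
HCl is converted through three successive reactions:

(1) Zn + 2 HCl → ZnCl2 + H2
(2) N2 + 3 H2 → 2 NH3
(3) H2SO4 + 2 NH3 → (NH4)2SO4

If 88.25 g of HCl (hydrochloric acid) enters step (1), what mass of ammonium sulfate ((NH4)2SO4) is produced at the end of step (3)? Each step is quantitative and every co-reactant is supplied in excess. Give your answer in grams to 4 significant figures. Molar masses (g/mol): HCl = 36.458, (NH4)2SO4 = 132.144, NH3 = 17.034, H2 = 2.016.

n(HCl) = 88.25 / 36.458 = 2.4206 mol.
Reaction (1): HCl→H2 ratio 2:1 ⇒ n(H2) = 1.2103 mol.
Reaction (2): H2→NH3 ratio 3:2 ⇒ n(NH3) = 0.80686 mol.
Reaction (3): NH3→(NH4)2SO4 ratio 2:1 ⇒ n((NH4)2SO4) = 0.40343 mol.
Mass of (NH4)2SO4 = 0.40343 × 132.144 = 53.311 g.

53.31 g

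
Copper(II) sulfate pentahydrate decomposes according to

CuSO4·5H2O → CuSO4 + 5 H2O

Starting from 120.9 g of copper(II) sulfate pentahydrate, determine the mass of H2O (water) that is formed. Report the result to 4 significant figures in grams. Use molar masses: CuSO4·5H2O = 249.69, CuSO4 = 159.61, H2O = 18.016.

43.62 g

n(CuSO4·5H2O) = 120.90 g / 249.69 g/mol = 0.48420 mol.
From the equation the CuSO4·5H2O:H2O mole ratio is 1:5, so n(H2O) = 0.48420 × 5/1 = 2.4210 mol.
Mass of H2O = 2.4210 mol × 18.016 g/mol = 43.617 g.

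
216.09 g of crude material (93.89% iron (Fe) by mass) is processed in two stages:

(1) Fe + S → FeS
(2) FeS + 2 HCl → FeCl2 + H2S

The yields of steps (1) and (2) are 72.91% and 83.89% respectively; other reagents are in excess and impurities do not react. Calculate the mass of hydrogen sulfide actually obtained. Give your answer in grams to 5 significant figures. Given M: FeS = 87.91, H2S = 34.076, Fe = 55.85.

75.714 g

Pure Fe = 216.09 × 0.9389 = 202.887 g.
n(Fe) = 202.887 / 55.85 = 3.63271 mol.
Step 1 (Fe:FeS = 1:1): theoretical n(FeS) = 3.63271 mol; at 72.91% yield, n(FeS) = 2.64861 mol.
Step 2 (FeS:H2S = 1:1): theoretical n(H2S) = 2.64861 mol, so theoretical mass = 2.64861 × 34.076 = 90.2540 g.
At 83.89% yield, actual mass of H2S = 90.2540 × 0.8389 = 75.7141 g.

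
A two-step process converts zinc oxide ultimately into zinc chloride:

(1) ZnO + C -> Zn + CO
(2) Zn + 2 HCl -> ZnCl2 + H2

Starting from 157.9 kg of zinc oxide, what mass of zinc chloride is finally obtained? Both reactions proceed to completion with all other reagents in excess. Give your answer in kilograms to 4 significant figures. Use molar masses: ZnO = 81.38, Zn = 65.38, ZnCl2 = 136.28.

264.4 kg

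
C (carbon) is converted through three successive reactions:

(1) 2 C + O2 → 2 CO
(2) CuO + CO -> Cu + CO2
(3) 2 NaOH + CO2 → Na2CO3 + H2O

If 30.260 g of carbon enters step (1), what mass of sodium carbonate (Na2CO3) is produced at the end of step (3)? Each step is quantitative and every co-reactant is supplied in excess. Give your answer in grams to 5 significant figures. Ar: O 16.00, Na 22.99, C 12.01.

267.05 g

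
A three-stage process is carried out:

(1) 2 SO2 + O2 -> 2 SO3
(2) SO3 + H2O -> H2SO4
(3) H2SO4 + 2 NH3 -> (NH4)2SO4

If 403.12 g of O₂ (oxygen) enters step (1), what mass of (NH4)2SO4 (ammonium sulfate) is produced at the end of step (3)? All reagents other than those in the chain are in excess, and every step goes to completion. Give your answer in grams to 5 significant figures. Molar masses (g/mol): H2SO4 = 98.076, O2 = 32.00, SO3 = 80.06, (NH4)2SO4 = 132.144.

3329.4 g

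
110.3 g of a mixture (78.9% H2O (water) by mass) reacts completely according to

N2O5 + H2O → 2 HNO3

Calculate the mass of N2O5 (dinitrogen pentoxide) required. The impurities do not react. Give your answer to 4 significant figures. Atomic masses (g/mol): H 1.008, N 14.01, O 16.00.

521.8 g

Mass of pure H2O = 110.3 g × 0.789 = 87.027 g.
M(H2O) = 2(1.008) + 16.00 = 18.016 g/mol.
M(N2O5) = 2(14.01) + 5(16.00) = 108.02 g/mol.
n(H2O) = 87.027 g / 18.016 g/mol = 4.8305 mol.
From the equation the H2O:N2O5 mole ratio is 1:1, so n(N2O5) = 4.8305 × 1/1 = 4.8305 mol.
Mass of N2O5 = 4.8305 mol × 108.02 g/mol = 521.79 g.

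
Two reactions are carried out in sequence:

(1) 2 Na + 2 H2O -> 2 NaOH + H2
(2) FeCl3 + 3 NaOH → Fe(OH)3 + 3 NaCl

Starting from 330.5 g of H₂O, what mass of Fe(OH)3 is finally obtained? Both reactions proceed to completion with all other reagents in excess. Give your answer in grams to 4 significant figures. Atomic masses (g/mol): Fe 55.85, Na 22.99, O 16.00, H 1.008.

M(H2O) = 2(1.008) + 16.00 = 18.016 g/mol.
M(Fe(OH)3) = 55.85 + 3(16.00) + 3(1.008) = 106.874 g/mol.
n(H2O) = 330.50 / 18.016 = 18.345 mol.
Step 1 gives a 2:2 ratio of H2O to NaOH, so n(NaOH) = 18.345 mol.
In step 2 the NaOH:Fe(OH)3 ratio is 3:1, so n(Fe(OH)3) = 6.1149 mol.
Mass of Fe(OH)3 = 6.1149 × 106.874 = 653.53 g.

653.5 g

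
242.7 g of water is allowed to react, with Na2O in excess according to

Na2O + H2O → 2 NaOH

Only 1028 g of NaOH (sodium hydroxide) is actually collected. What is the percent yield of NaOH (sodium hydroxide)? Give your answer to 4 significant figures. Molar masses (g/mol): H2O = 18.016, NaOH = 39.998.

95.39 %

n(H2O) = 242.70 g / 18.016 g/mol = 13.471 mol.
From the equation the H2O:NaOH mole ratio is 1:2, so n(NaOH) = 13.471 × 2/1 = 26.943 mol.
Mass of NaOH = 26.943 mol × 39.998 g/mol = 1077.7 g.
This is the theoretical yield. Percent yield = 1028 g / 1077.7 g × 100% = 95.392%.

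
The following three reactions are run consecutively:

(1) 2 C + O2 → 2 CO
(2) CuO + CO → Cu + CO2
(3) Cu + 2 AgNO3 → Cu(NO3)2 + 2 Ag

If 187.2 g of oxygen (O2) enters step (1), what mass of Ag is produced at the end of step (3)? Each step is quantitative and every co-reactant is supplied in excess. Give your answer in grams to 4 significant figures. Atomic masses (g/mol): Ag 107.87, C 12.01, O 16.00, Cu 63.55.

M(O2) = 2(16.00) = 32.00 g/mol.
M(Ag) = 107.87 g/mol.
n(O2) = 187.2 / 32.00 = 5.8500 mol.
Reaction (1): O2→CO ratio 1:2 ⇒ n(CO) = 11.700 mol.
Reaction (2): CO→Cu ratio 1:1 ⇒ n(Cu) = 11.700 mol.
Reaction (3): Cu→Ag ratio 1:2 ⇒ n(Ag) = 23.400 mol.
Mass of Ag = 23.400 × 107.87 = 2524.2 g.

2524 g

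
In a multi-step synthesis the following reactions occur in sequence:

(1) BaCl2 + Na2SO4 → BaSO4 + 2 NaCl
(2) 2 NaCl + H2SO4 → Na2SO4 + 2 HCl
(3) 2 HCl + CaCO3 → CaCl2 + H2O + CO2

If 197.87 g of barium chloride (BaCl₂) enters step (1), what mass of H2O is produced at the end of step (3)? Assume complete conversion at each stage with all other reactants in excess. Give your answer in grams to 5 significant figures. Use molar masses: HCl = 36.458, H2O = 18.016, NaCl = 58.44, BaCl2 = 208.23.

17.120 g

n(BaCl2) = 197.87 / 208.23 = 0.950247 mol.
Reaction (1): BaCl2→NaCl ratio 1:2 ⇒ n(NaCl) = 1.90049 mol.
Reaction (2): NaCl→HCl ratio 2:2 ⇒ n(HCl) = 1.90049 mol.
Reaction (3): HCl→H2O ratio 2:1 ⇒ n(H2O) = 0.950247 mol.
Mass of H2O = 0.950247 × 18.016 = 17.1197 g.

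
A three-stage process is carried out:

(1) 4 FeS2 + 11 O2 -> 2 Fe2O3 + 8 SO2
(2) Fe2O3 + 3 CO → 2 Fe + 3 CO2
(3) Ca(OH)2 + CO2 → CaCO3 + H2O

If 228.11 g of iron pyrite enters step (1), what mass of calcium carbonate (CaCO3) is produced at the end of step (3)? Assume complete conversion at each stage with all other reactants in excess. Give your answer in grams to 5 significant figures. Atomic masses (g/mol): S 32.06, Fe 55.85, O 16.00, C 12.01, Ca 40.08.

285.47 g

M(FeS2) = 55.85 + 2(32.06) = 119.97 g/mol.
M(CaCO3) = 40.08 + 12.01 + 3(16.00) = 100.09 g/mol.
n(FeS2) = 228.11 / 119.97 = 1.90139 mol.
Reaction (1): FeS2→Fe2O3 ratio 4:2 ⇒ n(Fe2O3) = 0.950696 mol.
Reaction (2): Fe2O3→CO2 ratio 1:3 ⇒ n(CO2) = 2.85209 mol.
Reaction (3): CO2→CaCO3 ratio 1:1 ⇒ n(CaCO3) = 2.85209 mol.
Mass of CaCO3 = 2.85209 × 100.09 = 285.465 g.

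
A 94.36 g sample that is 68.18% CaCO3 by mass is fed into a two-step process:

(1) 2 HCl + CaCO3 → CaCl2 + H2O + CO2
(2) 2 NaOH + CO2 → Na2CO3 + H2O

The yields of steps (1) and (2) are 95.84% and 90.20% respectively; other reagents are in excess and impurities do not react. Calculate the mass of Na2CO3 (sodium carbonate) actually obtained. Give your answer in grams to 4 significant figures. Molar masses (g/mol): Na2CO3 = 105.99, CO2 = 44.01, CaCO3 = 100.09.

58.89 g

Pure CaCO3 = 94.36 × 0.6818 = 64.335 g.
n(CaCO3) = 64.335 / 100.09 = 0.64277 mol.
Step 1 (CaCO3:CO2 = 1:1): theoretical n(CO2) = 0.64277 mol; at 95.84% yield, n(CO2) = 0.61603 mol.
Step 2 (CO2:Na2CO3 = 1:1): theoretical n(Na2CO3) = 0.61603 mol, so theoretical mass = 0.61603 × 105.99 = 65.293 g.
At 90.20% yield, actual mass of Na2CO3 = 65.293 × 0.9020 = 58.894 g.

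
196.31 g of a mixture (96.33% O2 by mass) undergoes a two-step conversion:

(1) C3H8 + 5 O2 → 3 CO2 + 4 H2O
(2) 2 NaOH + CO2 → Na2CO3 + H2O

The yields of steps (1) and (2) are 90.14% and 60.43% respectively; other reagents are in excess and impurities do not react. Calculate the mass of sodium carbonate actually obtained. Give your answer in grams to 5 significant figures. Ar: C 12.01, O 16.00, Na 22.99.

204.71 g

Pure O2 = 196.31 × 0.9633 = 189.105 g.
M(O2) = 2(16.00) = 32.00 g/mol.
M(Na2CO3) = 2(22.99) + 12.01 + 3(16.00) = 105.99 g/mol.
n(O2) = 189.105 / 32.00 = 5.90954 mol.
Step 1 (O2:CO2 = 5:3): theoretical n(CO2) = 3.54573 mol; at 90.14% yield, n(CO2) = 3.19612 mol.
Step 2 (CO2:Na2CO3 = 1:1): theoretical n(Na2CO3) = 3.19612 mol, so theoretical mass = 3.19612 × 105.99 = 338.757 g.
At 60.43% yield, actual mass of Na2CO3 = 338.757 × 0.6043 = 204.711 g.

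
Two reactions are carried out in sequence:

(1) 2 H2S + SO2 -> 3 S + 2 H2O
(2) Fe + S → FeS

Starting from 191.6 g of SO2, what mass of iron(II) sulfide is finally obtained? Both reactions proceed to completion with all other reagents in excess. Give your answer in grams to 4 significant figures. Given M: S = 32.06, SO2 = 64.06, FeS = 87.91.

788.8 g

n(SO2) = 191.60 / 64.06 = 2.9909 mol.
Step 1 gives a 1:3 ratio of SO2 to S, so n(S) = 8.9728 mol.
In step 2 the S:FeS ratio is 1:1, so n(FeS) = 8.9728 mol.
Mass of FeS = 8.9728 × 87.91 = 788.80 g.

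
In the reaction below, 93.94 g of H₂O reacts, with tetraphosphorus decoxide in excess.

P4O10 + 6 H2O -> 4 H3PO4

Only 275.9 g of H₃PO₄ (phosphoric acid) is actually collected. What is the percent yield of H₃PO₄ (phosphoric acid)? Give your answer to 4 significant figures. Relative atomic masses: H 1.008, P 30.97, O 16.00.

M(H2O) = 2(1.008) + 16.00 = 18.016 g/mol.
M(H3PO4) = 3(1.008) + 30.97 + 4(16.00) = 97.994 g/mol.
n(H2O) = 93.940 g / 18.016 g/mol = 5.2143 mol.
From the equation the H2O:H3PO4 mole ratio is 6:4, so n(H3PO4) = 5.2143 × 4/6 = 3.4762 mol.
Mass of H3PO4 = 3.4762 mol × 97.994 g/mol = 340.64 g.
This is the theoretical yield. Percent yield = 275.9 g / 340.64 g × 100% = 80.994%.

80.99 %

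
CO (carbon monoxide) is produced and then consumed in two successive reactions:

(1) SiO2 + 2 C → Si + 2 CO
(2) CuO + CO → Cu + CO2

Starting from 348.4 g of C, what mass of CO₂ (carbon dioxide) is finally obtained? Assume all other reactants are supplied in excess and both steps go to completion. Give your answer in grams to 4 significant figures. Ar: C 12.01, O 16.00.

1277 g

M(C) = 12.01 g/mol.
M(CO2) = 12.01 + 2(16.00) = 44.01 g/mol.
n(C) = 348.40 / 12.01 = 29.009 mol.
Step 1 gives a 2:2 ratio of C to CO, so n(CO) = 29.009 mol.
In step 2 the CO:CO2 ratio is 1:1, so n(CO2) = 29.009 mol.
Mass of CO2 = 29.009 × 44.01 = 1276.7 g.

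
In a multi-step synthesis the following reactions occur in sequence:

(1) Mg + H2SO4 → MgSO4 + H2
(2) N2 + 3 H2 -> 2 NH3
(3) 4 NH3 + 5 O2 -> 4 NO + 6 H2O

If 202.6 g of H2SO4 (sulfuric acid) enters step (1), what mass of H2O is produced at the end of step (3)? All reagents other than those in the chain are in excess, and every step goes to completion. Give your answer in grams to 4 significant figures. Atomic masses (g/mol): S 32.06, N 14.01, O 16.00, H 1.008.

M(H2SO4) = 2(1.008) + 32.06 + 4(16.00) = 98.076 g/mol.
M(H2O) = 2(1.008) + 16.00 = 18.016 g/mol.
n(H2SO4) = 202.6 / 98.076 = 2.0657 mol.
Reaction (1): H2SO4→H2 ratio 1:1 ⇒ n(H2) = 2.0657 mol.
Reaction (2): H2→NH3 ratio 3:2 ⇒ n(NH3) = 1.3772 mol.
Reaction (3): NH3→H2O ratio 4:6 ⇒ n(H2O) = 2.0657 mol.
Mass of H2O = 2.0657 × 18.016 = 37.216 g.

37.22 g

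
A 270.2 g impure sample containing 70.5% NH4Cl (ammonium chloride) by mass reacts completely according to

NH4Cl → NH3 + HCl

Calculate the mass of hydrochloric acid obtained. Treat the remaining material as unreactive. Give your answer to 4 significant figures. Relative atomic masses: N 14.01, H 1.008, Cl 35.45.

129.8 g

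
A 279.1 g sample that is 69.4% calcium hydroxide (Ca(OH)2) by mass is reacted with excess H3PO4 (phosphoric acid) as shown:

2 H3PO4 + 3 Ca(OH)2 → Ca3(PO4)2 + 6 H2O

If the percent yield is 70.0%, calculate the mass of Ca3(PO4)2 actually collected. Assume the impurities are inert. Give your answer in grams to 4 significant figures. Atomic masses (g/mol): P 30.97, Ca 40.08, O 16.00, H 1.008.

Pure Ca(OH)2 available = 279.1 g × 0.694 = 193.70 g.
M(Ca(OH)2) = 40.08 + 2(16.00) + 2(1.008) = 74.096 g/mol.
M(Ca3(PO4)2) = 3(40.08) + 2(30.97) + 8(16.00) = 310.18 g/mol.
n(Ca(OH)2) = 193.70 g / 74.096 g/mol = 2.6141 mol.
From the equation the Ca(OH)2:Ca3(PO4)2 mole ratio is 3:1, so n(Ca3(PO4)2) = 2.6141 × 1/3 = 0.87137 mol.
Mass of Ca3(PO4)2 = 0.87137 mol × 310.18 g/mol = 270.28 g.
Actual mass collected = 270.28 g × 0.700 = 189.20 g.

189.2 g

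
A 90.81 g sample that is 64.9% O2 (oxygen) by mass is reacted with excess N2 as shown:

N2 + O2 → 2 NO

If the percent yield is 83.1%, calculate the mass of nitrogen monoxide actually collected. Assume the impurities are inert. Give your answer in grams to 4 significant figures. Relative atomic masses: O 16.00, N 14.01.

91.86 g

Pure O2 available = 90.81 g × 0.649 = 58.936 g.
M(O2) = 2(16.00) = 32.00 g/mol.
M(NO) = 14.01 + 16.00 = 30.01 g/mol.
n(O2) = 58.936 g / 32.00 g/mol = 1.8417 mol.
From the equation the O2:NO mole ratio is 1:2, so n(NO) = 1.8417 × 2/1 = 3.6835 mol.
Mass of NO = 3.6835 mol × 30.01 g/mol = 110.54 g.
Actual mass collected = 110.54 g × 0.831 = 91.860 g.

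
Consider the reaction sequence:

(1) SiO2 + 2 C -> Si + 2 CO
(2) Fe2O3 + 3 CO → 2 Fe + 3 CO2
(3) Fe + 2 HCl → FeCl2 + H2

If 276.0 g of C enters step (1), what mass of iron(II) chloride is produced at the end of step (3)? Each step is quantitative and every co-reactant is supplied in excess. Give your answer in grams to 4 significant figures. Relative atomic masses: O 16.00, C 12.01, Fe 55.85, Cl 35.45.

M(C) = 12.01 g/mol.
M(FeCl2) = 55.85 + 2(35.45) = 126.75 g/mol.
n(C) = 276.0 / 12.01 = 22.981 mol.
Reaction (1): C→CO ratio 2:2 ⇒ n(CO) = 22.981 mol.
Reaction (2): CO→Fe ratio 3:2 ⇒ n(Fe) = 15.321 mol.
Reaction (3): Fe→FeCl2 ratio 1:1 ⇒ n(FeCl2) = 15.321 mol.
Mass of FeCl2 = 15.321 × 126.75 = 1941.9 g.

1942 g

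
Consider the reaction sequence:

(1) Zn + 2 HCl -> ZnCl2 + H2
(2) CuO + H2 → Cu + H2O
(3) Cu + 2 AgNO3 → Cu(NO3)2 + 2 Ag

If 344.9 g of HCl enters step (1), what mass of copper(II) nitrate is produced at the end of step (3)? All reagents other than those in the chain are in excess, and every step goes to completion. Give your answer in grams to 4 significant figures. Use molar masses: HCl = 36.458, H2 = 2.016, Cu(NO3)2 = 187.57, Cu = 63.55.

n(HCl) = 344.9 / 36.458 = 9.4602 mol.
Reaction (1): HCl→H2 ratio 2:1 ⇒ n(H2) = 4.7301 mol.
Reaction (2): H2→Cu ratio 1:1 ⇒ n(Cu) = 4.7301 mol.
Reaction (3): Cu→Cu(NO3)2 ratio 1:1 ⇒ n(Cu(NO3)2) = 4.7301 mol.
Mass of Cu(NO3)2 = 4.7301 × 187.57 = 887.22 g.

887.2 g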